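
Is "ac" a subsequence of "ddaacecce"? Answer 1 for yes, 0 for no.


Check if "ac" is a subsequence of "ddaacecce"
Greedy scan:
  Position 0 ('d'): no match needed
  Position 1 ('d'): no match needed
  Position 2 ('a'): matches sub[0] = 'a'
  Position 3 ('a'): no match needed
  Position 4 ('c'): matches sub[1] = 'c'
  Position 5 ('e'): no match needed
  Position 6 ('c'): no match needed
  Position 7 ('c'): no match needed
  Position 8 ('e'): no match needed
All 2 characters matched => is a subsequence

1


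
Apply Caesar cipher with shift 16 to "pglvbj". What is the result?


Caesar cipher: shift "pglvbj" by 16
  'p' (pos 15) + 16 = pos 5 = 'f'
  'g' (pos 6) + 16 = pos 22 = 'w'
  'l' (pos 11) + 16 = pos 1 = 'b'
  'v' (pos 21) + 16 = pos 11 = 'l'
  'b' (pos 1) + 16 = pos 17 = 'r'
  'j' (pos 9) + 16 = pos 25 = 'z'
Result: fwblrz

fwblrz


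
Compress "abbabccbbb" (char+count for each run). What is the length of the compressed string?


Input: abbabccbbb
Runs:
  'a' x 1 => "a1"
  'b' x 2 => "b2"
  'a' x 1 => "a1"
  'b' x 1 => "b1"
  'c' x 2 => "c2"
  'b' x 3 => "b3"
Compressed: "a1b2a1b1c2b3"
Compressed length: 12

12


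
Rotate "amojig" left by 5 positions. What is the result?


Input: "amojig", rotate left by 5
First 5 characters: "amoji"
Remaining characters: "g"
Concatenate remaining + first: "g" + "amoji" = "gamoji"

gamoji


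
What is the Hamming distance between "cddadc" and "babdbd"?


Comparing "cddadc" and "babdbd" position by position:
  Position 0: 'c' vs 'b' => differ
  Position 1: 'd' vs 'a' => differ
  Position 2: 'd' vs 'b' => differ
  Position 3: 'a' vs 'd' => differ
  Position 4: 'd' vs 'b' => differ
  Position 5: 'c' vs 'd' => differ
Total differences (Hamming distance): 6

6


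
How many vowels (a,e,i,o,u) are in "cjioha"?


Input: cjioha
Checking each character:
  'c' at position 0: consonant
  'j' at position 1: consonant
  'i' at position 2: vowel (running total: 1)
  'o' at position 3: vowel (running total: 2)
  'h' at position 4: consonant
  'a' at position 5: vowel (running total: 3)
Total vowels: 3

3


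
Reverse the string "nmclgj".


Input: nmclgj
Reading characters right to left:
  Position 5: 'j'
  Position 4: 'g'
  Position 3: 'l'
  Position 2: 'c'
  Position 1: 'm'
  Position 0: 'n'
Reversed: jglcmn

jglcmn


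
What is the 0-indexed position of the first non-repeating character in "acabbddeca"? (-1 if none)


Input: acabbddeca
Character frequencies:
  'a': 3
  'b': 2
  'c': 2
  'd': 2
  'e': 1
Scanning left to right for freq == 1:
  Position 0 ('a'): freq=3, skip
  Position 1 ('c'): freq=2, skip
  Position 2 ('a'): freq=3, skip
  Position 3 ('b'): freq=2, skip
  Position 4 ('b'): freq=2, skip
  Position 5 ('d'): freq=2, skip
  Position 6 ('d'): freq=2, skip
  Position 7 ('e'): unique! => answer = 7

7


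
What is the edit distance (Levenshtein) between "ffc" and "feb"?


Computing edit distance: "ffc" -> "feb"
DP table:
           f    e    b
      0    1    2    3
  f   1    0    1    2
  f   2    1    1    2
  c   3    2    2    2
Edit distance = dp[3][3] = 2

2


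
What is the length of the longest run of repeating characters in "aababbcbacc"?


Input: "aababbcbacc"
Scanning for longest run:
  Position 1 ('a'): continues run of 'a', length=2
  Position 2 ('b'): new char, reset run to 1
  Position 3 ('a'): new char, reset run to 1
  Position 4 ('b'): new char, reset run to 1
  Position 5 ('b'): continues run of 'b', length=2
  Position 6 ('c'): new char, reset run to 1
  Position 7 ('b'): new char, reset run to 1
  Position 8 ('a'): new char, reset run to 1
  Position 9 ('c'): new char, reset run to 1
  Position 10 ('c'): continues run of 'c', length=2
Longest run: 'a' with length 2

2


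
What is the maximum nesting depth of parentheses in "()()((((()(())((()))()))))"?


Input: "()()((((()(())((()))()))))"
Tracking depth:
  Position 0 '(': depth becomes 1
  Position 1 ')': depth becomes 0
  Position 2 '(': depth becomes 1
  Position 3 ')': depth becomes 0
  Position 4 '(': depth becomes 1
  Position 5 '(': depth becomes 2
  Position 6 '(': depth becomes 3
  Position 7 '(': depth becomes 4
  Position 8 '(': depth becomes 5
  Position 9 ')': depth becomes 4
  Position 10 '(': depth becomes 5
  Position 11 '(': depth becomes 6
  Position 12 ')': depth becomes 5
  Position 13 ')': depth becomes 4
  Position 14 '(': depth becomes 5
  Position 15 '(': depth becomes 6
  Position 16 '(': depth becomes 7
  Position 17 ')': depth becomes 6
  Position 18 ')': depth becomes 5
  Position 19 ')': depth becomes 4
  Position 20 '(': depth becomes 5
  Position 21 ')': depth becomes 4
  Position 22 ')': depth becomes 3
  Position 23 ')': depth becomes 2
  Position 24 ')': depth becomes 1
  Position 25 ')': depth becomes 0
Maximum depth reached: 7

7


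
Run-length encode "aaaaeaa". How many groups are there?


Input: aaaaeaa
Scanning for consecutive runs:
  Group 1: 'a' x 4 (positions 0-3)
  Group 2: 'e' x 1 (positions 4-4)
  Group 3: 'a' x 2 (positions 5-6)
Total groups: 3

3


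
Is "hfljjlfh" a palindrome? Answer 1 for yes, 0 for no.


Input: hfljjlfh
Reversed: hfljjlfh
  Compare pos 0 ('h') with pos 7 ('h'): match
  Compare pos 1 ('f') with pos 6 ('f'): match
  Compare pos 2 ('l') with pos 5 ('l'): match
  Compare pos 3 ('j') with pos 4 ('j'): match
Result: palindrome

1


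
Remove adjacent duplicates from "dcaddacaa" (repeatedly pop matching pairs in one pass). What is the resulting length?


Input: dcaddacaa
Stack-based adjacent duplicate removal:
  Read 'd': push. Stack: d
  Read 'c': push. Stack: dc
  Read 'a': push. Stack: dca
  Read 'd': push. Stack: dcad
  Read 'd': matches stack top 'd' => pop. Stack: dca
  Read 'a': matches stack top 'a' => pop. Stack: dc
  Read 'c': matches stack top 'c' => pop. Stack: d
  Read 'a': push. Stack: da
  Read 'a': matches stack top 'a' => pop. Stack: d
Final stack: "d" (length 1)

1


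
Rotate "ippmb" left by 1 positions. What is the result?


Input: "ippmb", rotate left by 1
First 1 characters: "i"
Remaining characters: "ppmb"
Concatenate remaining + first: "ppmb" + "i" = "ppmbi"

ppmbi


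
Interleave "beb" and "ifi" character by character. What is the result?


Interleaving "beb" and "ifi":
  Position 0: 'b' from first, 'i' from second => "bi"
  Position 1: 'e' from first, 'f' from second => "ef"
  Position 2: 'b' from first, 'i' from second => "bi"
Result: biefbi

biefbi


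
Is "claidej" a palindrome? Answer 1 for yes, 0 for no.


Input: claidej
Reversed: jedialc
  Compare pos 0 ('c') with pos 6 ('j'): MISMATCH
  Compare pos 1 ('l') with pos 5 ('e'): MISMATCH
  Compare pos 2 ('a') with pos 4 ('d'): MISMATCH
Result: not a palindrome

0


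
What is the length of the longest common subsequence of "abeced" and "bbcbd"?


LCS of "abeced" and "bbcbd"
DP table:
           b    b    c    b    d
      0    0    0    0    0    0
  a   0    0    0    0    0    0
  b   0    1    1    1    1    1
  e   0    1    1    1    1    1
  c   0    1    1    2    2    2
  e   0    1    1    2    2    2
  d   0    1    1    2    2    3
LCS length = dp[6][5] = 3

3


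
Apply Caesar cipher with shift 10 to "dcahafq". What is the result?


Caesar cipher: shift "dcahafq" by 10
  'd' (pos 3) + 10 = pos 13 = 'n'
  'c' (pos 2) + 10 = pos 12 = 'm'
  'a' (pos 0) + 10 = pos 10 = 'k'
  'h' (pos 7) + 10 = pos 17 = 'r'
  'a' (pos 0) + 10 = pos 10 = 'k'
  'f' (pos 5) + 10 = pos 15 = 'p'
  'q' (pos 16) + 10 = pos 0 = 'a'
Result: nmkrkpa

nmkrkpa


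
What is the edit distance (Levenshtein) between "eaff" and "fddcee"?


Computing edit distance: "eaff" -> "fddcee"
DP table:
           f    d    d    c    e    e
      0    1    2    3    4    5    6
  e   1    1    2    3    4    4    5
  a   2    2    2    3    4    5    5
  f   3    2    3    3    4    5    6
  f   4    3    3    4    4    5    6
Edit distance = dp[4][6] = 6

6


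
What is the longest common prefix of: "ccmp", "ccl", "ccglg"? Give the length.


Words: ccmp, ccl, ccglg
  Position 0: all 'c' => match
  Position 1: all 'c' => match
  Position 2: ('m', 'l', 'g') => mismatch, stop
LCP = "cc" (length 2)

2


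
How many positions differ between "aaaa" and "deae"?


Comparing "aaaa" and "deae" position by position:
  Position 0: 'a' vs 'd' => DIFFER
  Position 1: 'a' vs 'e' => DIFFER
  Position 2: 'a' vs 'a' => same
  Position 3: 'a' vs 'e' => DIFFER
Positions that differ: 3

3


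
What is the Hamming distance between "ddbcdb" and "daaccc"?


Comparing "ddbcdb" and "daaccc" position by position:
  Position 0: 'd' vs 'd' => same
  Position 1: 'd' vs 'a' => differ
  Position 2: 'b' vs 'a' => differ
  Position 3: 'c' vs 'c' => same
  Position 4: 'd' vs 'c' => differ
  Position 5: 'b' vs 'c' => differ
Total differences (Hamming distance): 4

4


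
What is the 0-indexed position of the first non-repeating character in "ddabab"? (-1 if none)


Input: ddabab
Character frequencies:
  'a': 2
  'b': 2
  'd': 2
Scanning left to right for freq == 1:
  Position 0 ('d'): freq=2, skip
  Position 1 ('d'): freq=2, skip
  Position 2 ('a'): freq=2, skip
  Position 3 ('b'): freq=2, skip
  Position 4 ('a'): freq=2, skip
  Position 5 ('b'): freq=2, skip
  No unique character found => answer = -1

-1


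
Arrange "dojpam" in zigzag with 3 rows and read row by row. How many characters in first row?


Zigzag "dojpam" into 3 rows:
Placing characters:
  'd' => row 0
  'o' => row 1
  'j' => row 2
  'p' => row 1
  'a' => row 0
  'm' => row 1
Rows:
  Row 0: "da"
  Row 1: "opm"
  Row 2: "j"
First row length: 2

2


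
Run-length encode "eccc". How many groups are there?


Input: eccc
Scanning for consecutive runs:
  Group 1: 'e' x 1 (positions 0-0)
  Group 2: 'c' x 3 (positions 1-3)
Total groups: 2

2


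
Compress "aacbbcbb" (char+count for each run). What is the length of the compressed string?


Input: aacbbcbb
Runs:
  'a' x 2 => "a2"
  'c' x 1 => "c1"
  'b' x 2 => "b2"
  'c' x 1 => "c1"
  'b' x 2 => "b2"
Compressed: "a2c1b2c1b2"
Compressed length: 10

10


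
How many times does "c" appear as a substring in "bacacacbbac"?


Searching for "c" in "bacacacbbac"
Scanning each position:
  Position 0: "b" => no
  Position 1: "a" => no
  Position 2: "c" => MATCH
  Position 3: "a" => no
  Position 4: "c" => MATCH
  Position 5: "a" => no
  Position 6: "c" => MATCH
  Position 7: "b" => no
  Position 8: "b" => no
  Position 9: "a" => no
  Position 10: "c" => MATCH
Total occurrences: 4

4


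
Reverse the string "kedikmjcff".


Input: kedikmjcff
Reading characters right to left:
  Position 9: 'f'
  Position 8: 'f'
  Position 7: 'c'
  Position 6: 'j'
  Position 5: 'm'
  Position 4: 'k'
  Position 3: 'i'
  Position 2: 'd'
  Position 1: 'e'
  Position 0: 'k'
Reversed: ffcjmkidek

ffcjmkidek


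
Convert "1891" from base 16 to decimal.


Input: "1891" in base 16
Positional expansion:
  Digit '1' (value 1) x 16^3 = 4096
  Digit '8' (value 8) x 16^2 = 2048
  Digit '9' (value 9) x 16^1 = 144
  Digit '1' (value 1) x 16^0 = 1
Sum = 6289

6289


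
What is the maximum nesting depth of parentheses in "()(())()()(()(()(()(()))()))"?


Input: "()(())()()(()(()(()(()))()))"
Tracking depth:
  Position 0 '(': depth becomes 1
  Position 1 ')': depth becomes 0
  Position 2 '(': depth becomes 1
  Position 3 '(': depth becomes 2
  Position 4 ')': depth becomes 1
  Position 5 ')': depth becomes 0
  Position 6 '(': depth becomes 1
  Position 7 ')': depth becomes 0
  Position 8 '(': depth becomes 1
  Position 9 ')': depth becomes 0
  Position 10 '(': depth becomes 1
  Position 11 '(': depth becomes 2
  Position 12 ')': depth becomes 1
  Position 13 '(': depth becomes 2
  Position 14 '(': depth becomes 3
  Position 15 ')': depth becomes 2
  Position 16 '(': depth becomes 3
  Position 17 '(': depth becomes 4
  Position 18 ')': depth becomes 3
  Position 19 '(': depth becomes 4
  Position 20 '(': depth becomes 5
  Position 21 ')': depth becomes 4
  Position 22 ')': depth becomes 3
  Position 23 ')': depth becomes 2
  Position 24 '(': depth becomes 3
  Position 25 ')': depth becomes 2
  Position 26 ')': depth becomes 1
  Position 27 ')': depth becomes 0
Maximum depth reached: 5

5


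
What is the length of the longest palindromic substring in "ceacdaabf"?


Input: "ceacdaabf"
Checking substrings for palindromes:
  [5:7] "aa" (len 2) => palindrome
Longest palindromic substring: "aa" with length 2

2


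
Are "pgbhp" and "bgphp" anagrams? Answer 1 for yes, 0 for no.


Strings: "pgbhp", "bgphp"
Sorted first:  bghpp
Sorted second: bghpp
Sorted forms match => anagrams

1


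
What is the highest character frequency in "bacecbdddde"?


Input: bacecbdddde
Character counts:
  'a': 1
  'b': 2
  'c': 2
  'd': 4
  'e': 2
Maximum frequency: 4

4


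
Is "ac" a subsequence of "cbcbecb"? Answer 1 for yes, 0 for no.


Check if "ac" is a subsequence of "cbcbecb"
Greedy scan:
  Position 0 ('c'): no match needed
  Position 1 ('b'): no match needed
  Position 2 ('c'): no match needed
  Position 3 ('b'): no match needed
  Position 4 ('e'): no match needed
  Position 5 ('c'): no match needed
  Position 6 ('b'): no match needed
Only matched 0/2 characters => not a subsequence

0


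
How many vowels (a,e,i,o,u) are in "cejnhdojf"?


Input: cejnhdojf
Checking each character:
  'c' at position 0: consonant
  'e' at position 1: vowel (running total: 1)
  'j' at position 2: consonant
  'n' at position 3: consonant
  'h' at position 4: consonant
  'd' at position 5: consonant
  'o' at position 6: vowel (running total: 2)
  'j' at position 7: consonant
  'f' at position 8: consonant
Total vowels: 2

2


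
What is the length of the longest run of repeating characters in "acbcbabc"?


Input: "acbcbabc"
Scanning for longest run:
  Position 1 ('c'): new char, reset run to 1
  Position 2 ('b'): new char, reset run to 1
  Position 3 ('c'): new char, reset run to 1
  Position 4 ('b'): new char, reset run to 1
  Position 5 ('a'): new char, reset run to 1
  Position 6 ('b'): new char, reset run to 1
  Position 7 ('c'): new char, reset run to 1
Longest run: 'a' with length 1

1


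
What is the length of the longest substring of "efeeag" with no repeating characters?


Input: "efeeag"
Sliding window (track last position of each char):
  Position 0 ('e'): window [0,0] length 1 -- new best
  Position 1 ('f'): window [0,1] length 2 -- new best
  Position 2 ('e'): repeat (last at 0), move window start to 1
  Position 2 ('e'): window [1,2] length 2
  Position 3 ('e'): repeat (last at 2), move window start to 3
  Position 3 ('e'): window [3,3] length 1
  Position 4 ('a'): window [3,4] length 2
  Position 5 ('g'): window [3,5] length 3 -- new best
Longest substring with no repeats: "eag" with length 3

3


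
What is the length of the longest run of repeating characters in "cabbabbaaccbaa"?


Input: "cabbabbaaccbaa"
Scanning for longest run:
  Position 1 ('a'): new char, reset run to 1
  Position 2 ('b'): new char, reset run to 1
  Position 3 ('b'): continues run of 'b', length=2
  Position 4 ('a'): new char, reset run to 1
  Position 5 ('b'): new char, reset run to 1
  Position 6 ('b'): continues run of 'b', length=2
  Position 7 ('a'): new char, reset run to 1
  Position 8 ('a'): continues run of 'a', length=2
  Position 9 ('c'): new char, reset run to 1
  Position 10 ('c'): continues run of 'c', length=2
  Position 11 ('b'): new char, reset run to 1
  Position 12 ('a'): new char, reset run to 1
  Position 13 ('a'): continues run of 'a', length=2
Longest run: 'b' with length 2

2


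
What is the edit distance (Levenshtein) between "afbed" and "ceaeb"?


Computing edit distance: "afbed" -> "ceaeb"
DP table:
           c    e    a    e    b
      0    1    2    3    4    5
  a   1    1    2    2    3    4
  f   2    2    2    3    3    4
  b   3    3    3    3    4    3
  e   4    4    3    4    3    4
  d   5    5    4    4    4    4
Edit distance = dp[5][5] = 4

4


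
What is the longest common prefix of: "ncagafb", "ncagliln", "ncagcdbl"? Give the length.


Words: ncagafb, ncagliln, ncagcdbl
  Position 0: all 'n' => match
  Position 1: all 'c' => match
  Position 2: all 'a' => match
  Position 3: all 'g' => match
  Position 4: ('a', 'l', 'c') => mismatch, stop
LCP = "ncag" (length 4)

4


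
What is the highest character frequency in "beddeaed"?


Input: beddeaed
Character counts:
  'a': 1
  'b': 1
  'd': 3
  'e': 3
Maximum frequency: 3

3


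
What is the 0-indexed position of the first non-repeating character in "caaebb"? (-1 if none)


Input: caaebb
Character frequencies:
  'a': 2
  'b': 2
  'c': 1
  'e': 1
Scanning left to right for freq == 1:
  Position 0 ('c'): unique! => answer = 0

0


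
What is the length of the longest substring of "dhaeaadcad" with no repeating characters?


Input: "dhaeaadcad"
Sliding window (track last position of each char):
  Position 0 ('d'): window [0,0] length 1 -- new best
  Position 1 ('h'): window [0,1] length 2 -- new best
  Position 2 ('a'): window [0,2] length 3 -- new best
  Position 3 ('e'): window [0,3] length 4 -- new best
  Position 4 ('a'): repeat (last at 2), move window start to 3
  Position 4 ('a'): window [3,4] length 2
  Position 5 ('a'): repeat (last at 4), move window start to 5
  Position 5 ('a'): window [5,5] length 1
  Position 6 ('d'): window [5,6] length 2
  Position 7 ('c'): window [5,7] length 3
  Position 8 ('a'): repeat (last at 5), move window start to 6
  Position 8 ('a'): window [6,8] length 3
  Position 9 ('d'): repeat (last at 6), move window start to 7
  Position 9 ('d'): window [7,9] length 3
Longest substring with no repeats: "dhae" with length 4

4


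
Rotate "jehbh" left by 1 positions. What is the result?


Input: "jehbh", rotate left by 1
First 1 characters: "j"
Remaining characters: "ehbh"
Concatenate remaining + first: "ehbh" + "j" = "ehbhj"

ehbhj


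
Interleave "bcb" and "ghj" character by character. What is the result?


Interleaving "bcb" and "ghj":
  Position 0: 'b' from first, 'g' from second => "bg"
  Position 1: 'c' from first, 'h' from second => "ch"
  Position 2: 'b' from first, 'j' from second => "bj"
Result: bgchbj

bgchbj


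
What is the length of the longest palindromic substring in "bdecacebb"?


Input: "bdecacebb"
Checking substrings for palindromes:
  [2:7] "ecace" (len 5) => palindrome
  [3:6] "cac" (len 3) => palindrome
  [7:9] "bb" (len 2) => palindrome
Longest palindromic substring: "ecace" with length 5

5


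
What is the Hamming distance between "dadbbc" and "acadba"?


Comparing "dadbbc" and "acadba" position by position:
  Position 0: 'd' vs 'a' => differ
  Position 1: 'a' vs 'c' => differ
  Position 2: 'd' vs 'a' => differ
  Position 3: 'b' vs 'd' => differ
  Position 4: 'b' vs 'b' => same
  Position 5: 'c' vs 'a' => differ
Total differences (Hamming distance): 5

5


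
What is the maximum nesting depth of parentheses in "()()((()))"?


Input: "()()((()))"
Tracking depth:
  Position 0 '(': depth becomes 1
  Position 1 ')': depth becomes 0
  Position 2 '(': depth becomes 1
  Position 3 ')': depth becomes 0
  Position 4 '(': depth becomes 1
  Position 5 '(': depth becomes 2
  Position 6 '(': depth becomes 3
  Position 7 ')': depth becomes 2
  Position 8 ')': depth becomes 1
  Position 9 ')': depth becomes 0
Maximum depth reached: 3

3


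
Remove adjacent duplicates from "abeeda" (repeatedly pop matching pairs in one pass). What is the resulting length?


Input: abeeda
Stack-based adjacent duplicate removal:
  Read 'a': push. Stack: a
  Read 'b': push. Stack: ab
  Read 'e': push. Stack: abe
  Read 'e': matches stack top 'e' => pop. Stack: ab
  Read 'd': push. Stack: abd
  Read 'a': push. Stack: abda
Final stack: "abda" (length 4)

4


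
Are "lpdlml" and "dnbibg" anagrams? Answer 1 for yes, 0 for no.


Strings: "lpdlml", "dnbibg"
Sorted first:  dlllmp
Sorted second: bbdgin
Differ at position 0: 'd' vs 'b' => not anagrams

0


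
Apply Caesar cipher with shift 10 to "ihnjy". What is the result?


Caesar cipher: shift "ihnjy" by 10
  'i' (pos 8) + 10 = pos 18 = 's'
  'h' (pos 7) + 10 = pos 17 = 'r'
  'n' (pos 13) + 10 = pos 23 = 'x'
  'j' (pos 9) + 10 = pos 19 = 't'
  'y' (pos 24) + 10 = pos 8 = 'i'
Result: srxti

srxti


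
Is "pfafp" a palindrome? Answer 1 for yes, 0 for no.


Input: pfafp
Reversed: pfafp
  Compare pos 0 ('p') with pos 4 ('p'): match
  Compare pos 1 ('f') with pos 3 ('f'): match
Result: palindrome

1


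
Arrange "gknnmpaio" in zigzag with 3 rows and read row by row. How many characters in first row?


Zigzag "gknnmpaio" into 3 rows:
Placing characters:
  'g' => row 0
  'k' => row 1
  'n' => row 2
  'n' => row 1
  'm' => row 0
  'p' => row 1
  'a' => row 2
  'i' => row 1
  'o' => row 0
Rows:
  Row 0: "gmo"
  Row 1: "knpi"
  Row 2: "na"
First row length: 3

3


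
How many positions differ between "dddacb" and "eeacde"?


Comparing "dddacb" and "eeacde" position by position:
  Position 0: 'd' vs 'e' => DIFFER
  Position 1: 'd' vs 'e' => DIFFER
  Position 2: 'd' vs 'a' => DIFFER
  Position 3: 'a' vs 'c' => DIFFER
  Position 4: 'c' vs 'd' => DIFFER
  Position 5: 'b' vs 'e' => DIFFER
Positions that differ: 6

6


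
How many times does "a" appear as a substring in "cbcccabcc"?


Searching for "a" in "cbcccabcc"
Scanning each position:
  Position 0: "c" => no
  Position 1: "b" => no
  Position 2: "c" => no
  Position 3: "c" => no
  Position 4: "c" => no
  Position 5: "a" => MATCH
  Position 6: "b" => no
  Position 7: "c" => no
  Position 8: "c" => no
Total occurrences: 1

1


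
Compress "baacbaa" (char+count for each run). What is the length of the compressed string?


Input: baacbaa
Runs:
  'b' x 1 => "b1"
  'a' x 2 => "a2"
  'c' x 1 => "c1"
  'b' x 1 => "b1"
  'a' x 2 => "a2"
Compressed: "b1a2c1b1a2"
Compressed length: 10

10


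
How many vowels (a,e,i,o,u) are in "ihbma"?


Input: ihbma
Checking each character:
  'i' at position 0: vowel (running total: 1)
  'h' at position 1: consonant
  'b' at position 2: consonant
  'm' at position 3: consonant
  'a' at position 4: vowel (running total: 2)
Total vowels: 2

2


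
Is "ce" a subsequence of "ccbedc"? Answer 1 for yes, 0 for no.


Check if "ce" is a subsequence of "ccbedc"
Greedy scan:
  Position 0 ('c'): matches sub[0] = 'c'
  Position 1 ('c'): no match needed
  Position 2 ('b'): no match needed
  Position 3 ('e'): matches sub[1] = 'e'
  Position 4 ('d'): no match needed
  Position 5 ('c'): no match needed
All 2 characters matched => is a subsequence

1


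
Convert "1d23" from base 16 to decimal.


Input: "1d23" in base 16
Positional expansion:
  Digit '1' (value 1) x 16^3 = 4096
  Digit 'd' (value 13) x 16^2 = 3328
  Digit '2' (value 2) x 16^1 = 32
  Digit '3' (value 3) x 16^0 = 3
Sum = 7459

7459


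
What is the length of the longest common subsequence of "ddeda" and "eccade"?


LCS of "ddeda" and "eccade"
DP table:
           e    c    c    a    d    e
      0    0    0    0    0    0    0
  d   0    0    0    0    0    1    1
  d   0    0    0    0    0    1    1
  e   0    1    1    1    1    1    2
  d   0    1    1    1    1    2    2
  a   0    1    1    1    2    2    2
LCS length = dp[5][6] = 2

2


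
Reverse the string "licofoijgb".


Input: licofoijgb
Reading characters right to left:
  Position 9: 'b'
  Position 8: 'g'
  Position 7: 'j'
  Position 6: 'i'
  Position 5: 'o'
  Position 4: 'f'
  Position 3: 'o'
  Position 2: 'c'
  Position 1: 'i'
  Position 0: 'l'
Reversed: bgjiofocil

bgjiofocil


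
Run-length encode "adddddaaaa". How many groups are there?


Input: adddddaaaa
Scanning for consecutive runs:
  Group 1: 'a' x 1 (positions 0-0)
  Group 2: 'd' x 5 (positions 1-5)
  Group 3: 'a' x 4 (positions 6-9)
Total groups: 3

3


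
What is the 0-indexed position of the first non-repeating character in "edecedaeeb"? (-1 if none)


Input: edecedaeeb
Character frequencies:
  'a': 1
  'b': 1
  'c': 1
  'd': 2
  'e': 5
Scanning left to right for freq == 1:
  Position 0 ('e'): freq=5, skip
  Position 1 ('d'): freq=2, skip
  Position 2 ('e'): freq=5, skip
  Position 3 ('c'): unique! => answer = 3

3


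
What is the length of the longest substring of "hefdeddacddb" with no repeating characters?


Input: "hefdeddacddb"
Sliding window (track last position of each char):
  Position 0 ('h'): window [0,0] length 1 -- new best
  Position 1 ('e'): window [0,1] length 2 -- new best
  Position 2 ('f'): window [0,2] length 3 -- new best
  Position 3 ('d'): window [0,3] length 4 -- new best
  Position 4 ('e'): repeat (last at 1), move window start to 2
  Position 4 ('e'): window [2,4] length 3
  Position 5 ('d'): repeat (last at 3), move window start to 4
  Position 5 ('d'): window [4,5] length 2
  Position 6 ('d'): repeat (last at 5), move window start to 6
  Position 6 ('d'): window [6,6] length 1
  Position 7 ('a'): window [6,7] length 2
  Position 8 ('c'): window [6,8] length 3
  Position 9 ('d'): repeat (last at 6), move window start to 7
  Position 9 ('d'): window [7,9] length 3
  Position 10 ('d'): repeat (last at 9), move window start to 10
  Position 10 ('d'): window [10,10] length 1
  Position 11 ('b'): window [10,11] length 2
Longest substring with no repeats: "hefd" with length 4

4


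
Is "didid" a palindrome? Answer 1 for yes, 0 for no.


Input: didid
Reversed: didid
  Compare pos 0 ('d') with pos 4 ('d'): match
  Compare pos 1 ('i') with pos 3 ('i'): match
Result: palindrome

1


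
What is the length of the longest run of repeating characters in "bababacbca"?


Input: "bababacbca"
Scanning for longest run:
  Position 1 ('a'): new char, reset run to 1
  Position 2 ('b'): new char, reset run to 1
  Position 3 ('a'): new char, reset run to 1
  Position 4 ('b'): new char, reset run to 1
  Position 5 ('a'): new char, reset run to 1
  Position 6 ('c'): new char, reset run to 1
  Position 7 ('b'): new char, reset run to 1
  Position 8 ('c'): new char, reset run to 1
  Position 9 ('a'): new char, reset run to 1
Longest run: 'b' with length 1

1


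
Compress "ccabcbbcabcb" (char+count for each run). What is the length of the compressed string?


Input: ccabcbbcabcb
Runs:
  'c' x 2 => "c2"
  'a' x 1 => "a1"
  'b' x 1 => "b1"
  'c' x 1 => "c1"
  'b' x 2 => "b2"
  'c' x 1 => "c1"
  'a' x 1 => "a1"
  'b' x 1 => "b1"
  'c' x 1 => "c1"
  'b' x 1 => "b1"
Compressed: "c2a1b1c1b2c1a1b1c1b1"
Compressed length: 20

20


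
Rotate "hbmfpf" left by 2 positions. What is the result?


Input: "hbmfpf", rotate left by 2
First 2 characters: "hb"
Remaining characters: "mfpf"
Concatenate remaining + first: "mfpf" + "hb" = "mfpfhb"

mfpfhb


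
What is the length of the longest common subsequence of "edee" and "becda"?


LCS of "edee" and "becda"
DP table:
           b    e    c    d    a
      0    0    0    0    0    0
  e   0    0    1    1    1    1
  d   0    0    1    1    2    2
  e   0    0    1    1    2    2
  e   0    0    1    1    2    2
LCS length = dp[4][5] = 2

2


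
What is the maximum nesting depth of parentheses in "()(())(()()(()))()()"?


Input: "()(())(()()(()))()()"
Tracking depth:
  Position 0 '(': depth becomes 1
  Position 1 ')': depth becomes 0
  Position 2 '(': depth becomes 1
  Position 3 '(': depth becomes 2
  Position 4 ')': depth becomes 1
  Position 5 ')': depth becomes 0
  Position 6 '(': depth becomes 1
  Position 7 '(': depth becomes 2
  Position 8 ')': depth becomes 1
  Position 9 '(': depth becomes 2
  Position 10 ')': depth becomes 1
  Position 11 '(': depth becomes 2
  Position 12 '(': depth becomes 3
  Position 13 ')': depth becomes 2
  Position 14 ')': depth becomes 1
  Position 15 ')': depth becomes 0
  Position 16 '(': depth becomes 1
  Position 17 ')': depth becomes 0
  Position 18 '(': depth becomes 1
  Position 19 ')': depth becomes 0
Maximum depth reached: 3

3


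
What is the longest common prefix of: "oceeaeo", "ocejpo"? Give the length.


Words: oceeaeo, ocejpo
  Position 0: all 'o' => match
  Position 1: all 'c' => match
  Position 2: all 'e' => match
  Position 3: ('e', 'j') => mismatch, stop
LCP = "oce" (length 3)

3


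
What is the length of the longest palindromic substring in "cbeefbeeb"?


Input: "cbeefbeeb"
Checking substrings for palindromes:
  [5:9] "beeb" (len 4) => palindrome
  [2:4] "ee" (len 2) => palindrome
  [6:8] "ee" (len 2) => palindrome
Longest palindromic substring: "beeb" with length 4

4


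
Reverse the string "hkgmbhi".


Input: hkgmbhi
Reading characters right to left:
  Position 6: 'i'
  Position 5: 'h'
  Position 4: 'b'
  Position 3: 'm'
  Position 2: 'g'
  Position 1: 'k'
  Position 0: 'h'
Reversed: ihbmgkh

ihbmgkh


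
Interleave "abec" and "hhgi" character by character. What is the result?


Interleaving "abec" and "hhgi":
  Position 0: 'a' from first, 'h' from second => "ah"
  Position 1: 'b' from first, 'h' from second => "bh"
  Position 2: 'e' from first, 'g' from second => "eg"
  Position 3: 'c' from first, 'i' from second => "ci"
Result: ahbhegci

ahbhegci


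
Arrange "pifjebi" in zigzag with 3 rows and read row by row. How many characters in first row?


Zigzag "pifjebi" into 3 rows:
Placing characters:
  'p' => row 0
  'i' => row 1
  'f' => row 2
  'j' => row 1
  'e' => row 0
  'b' => row 1
  'i' => row 2
Rows:
  Row 0: "pe"
  Row 1: "ijb"
  Row 2: "fi"
First row length: 2

2


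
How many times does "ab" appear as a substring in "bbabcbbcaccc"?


Searching for "ab" in "bbabcbbcaccc"
Scanning each position:
  Position 0: "bb" => no
  Position 1: "ba" => no
  Position 2: "ab" => MATCH
  Position 3: "bc" => no
  Position 4: "cb" => no
  Position 5: "bb" => no
  Position 6: "bc" => no
  Position 7: "ca" => no
  Position 8: "ac" => no
  Position 9: "cc" => no
  Position 10: "cc" => no
Total occurrences: 1

1


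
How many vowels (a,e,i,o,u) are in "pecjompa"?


Input: pecjompa
Checking each character:
  'p' at position 0: consonant
  'e' at position 1: vowel (running total: 1)
  'c' at position 2: consonant
  'j' at position 3: consonant
  'o' at position 4: vowel (running total: 2)
  'm' at position 5: consonant
  'p' at position 6: consonant
  'a' at position 7: vowel (running total: 3)
Total vowels: 3

3


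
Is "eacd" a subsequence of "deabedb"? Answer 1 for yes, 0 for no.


Check if "eacd" is a subsequence of "deabedb"
Greedy scan:
  Position 0 ('d'): no match needed
  Position 1 ('e'): matches sub[0] = 'e'
  Position 2 ('a'): matches sub[1] = 'a'
  Position 3 ('b'): no match needed
  Position 4 ('e'): no match needed
  Position 5 ('d'): no match needed
  Position 6 ('b'): no match needed
Only matched 2/4 characters => not a subsequence

0


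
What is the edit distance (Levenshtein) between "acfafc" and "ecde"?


Computing edit distance: "acfafc" -> "ecde"
DP table:
           e    c    d    e
      0    1    2    3    4
  a   1    1    2    3    4
  c   2    2    1    2    3
  f   3    3    2    2    3
  a   4    4    3    3    3
  f   5    5    4    4    4
  c   6    6    5    5    5
Edit distance = dp[6][4] = 5

5


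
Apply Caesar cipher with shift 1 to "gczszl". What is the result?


Caesar cipher: shift "gczszl" by 1
  'g' (pos 6) + 1 = pos 7 = 'h'
  'c' (pos 2) + 1 = pos 3 = 'd'
  'z' (pos 25) + 1 = pos 0 = 'a'
  's' (pos 18) + 1 = pos 19 = 't'
  'z' (pos 25) + 1 = pos 0 = 'a'
  'l' (pos 11) + 1 = pos 12 = 'm'
Result: hdatam

hdatam


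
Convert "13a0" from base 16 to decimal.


Input: "13a0" in base 16
Positional expansion:
  Digit '1' (value 1) x 16^3 = 4096
  Digit '3' (value 3) x 16^2 = 768
  Digit 'a' (value 10) x 16^1 = 160
  Digit '0' (value 0) x 16^0 = 0
Sum = 5024

5024


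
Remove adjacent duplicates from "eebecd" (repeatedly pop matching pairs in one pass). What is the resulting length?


Input: eebecd
Stack-based adjacent duplicate removal:
  Read 'e': push. Stack: e
  Read 'e': matches stack top 'e' => pop. Stack: (empty)
  Read 'b': push. Stack: b
  Read 'e': push. Stack: be
  Read 'c': push. Stack: bec
  Read 'd': push. Stack: becd
Final stack: "becd" (length 4)

4


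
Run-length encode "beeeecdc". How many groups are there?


Input: beeeecdc
Scanning for consecutive runs:
  Group 1: 'b' x 1 (positions 0-0)
  Group 2: 'e' x 4 (positions 1-4)
  Group 3: 'c' x 1 (positions 5-5)
  Group 4: 'd' x 1 (positions 6-6)
  Group 5: 'c' x 1 (positions 7-7)
Total groups: 5

5


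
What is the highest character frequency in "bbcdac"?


Input: bbcdac
Character counts:
  'a': 1
  'b': 2
  'c': 2
  'd': 1
Maximum frequency: 2

2


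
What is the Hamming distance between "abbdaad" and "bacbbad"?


Comparing "abbdaad" and "bacbbad" position by position:
  Position 0: 'a' vs 'b' => differ
  Position 1: 'b' vs 'a' => differ
  Position 2: 'b' vs 'c' => differ
  Position 3: 'd' vs 'b' => differ
  Position 4: 'a' vs 'b' => differ
  Position 5: 'a' vs 'a' => same
  Position 6: 'd' vs 'd' => same
Total differences (Hamming distance): 5

5


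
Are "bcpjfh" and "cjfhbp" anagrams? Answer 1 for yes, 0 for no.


Strings: "bcpjfh", "cjfhbp"
Sorted first:  bcfhjp
Sorted second: bcfhjp
Sorted forms match => anagrams

1


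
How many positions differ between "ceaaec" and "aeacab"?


Comparing "ceaaec" and "aeacab" position by position:
  Position 0: 'c' vs 'a' => DIFFER
  Position 1: 'e' vs 'e' => same
  Position 2: 'a' vs 'a' => same
  Position 3: 'a' vs 'c' => DIFFER
  Position 4: 'e' vs 'a' => DIFFER
  Position 5: 'c' vs 'b' => DIFFER
Positions that differ: 4

4


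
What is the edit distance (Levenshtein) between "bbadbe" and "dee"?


Computing edit distance: "bbadbe" -> "dee"
DP table:
           d    e    e
      0    1    2    3
  b   1    1    2    3
  b   2    2    2    3
  a   3    3    3    3
  d   4    3    4    4
  b   5    4    4    5
  e   6    5    4    4
Edit distance = dp[6][3] = 4

4


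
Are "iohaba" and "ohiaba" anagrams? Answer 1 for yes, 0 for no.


Strings: "iohaba", "ohiaba"
Sorted first:  aabhio
Sorted second: aabhio
Sorted forms match => anagrams

1


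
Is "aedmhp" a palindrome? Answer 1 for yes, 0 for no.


Input: aedmhp
Reversed: phmdea
  Compare pos 0 ('a') with pos 5 ('p'): MISMATCH
  Compare pos 1 ('e') with pos 4 ('h'): MISMATCH
  Compare pos 2 ('d') with pos 3 ('m'): MISMATCH
Result: not a palindrome

0


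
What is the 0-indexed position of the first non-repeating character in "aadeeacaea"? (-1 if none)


Input: aadeeacaea
Character frequencies:
  'a': 5
  'c': 1
  'd': 1
  'e': 3
Scanning left to right for freq == 1:
  Position 0 ('a'): freq=5, skip
  Position 1 ('a'): freq=5, skip
  Position 2 ('d'): unique! => answer = 2

2


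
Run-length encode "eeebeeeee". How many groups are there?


Input: eeebeeeee
Scanning for consecutive runs:
  Group 1: 'e' x 3 (positions 0-2)
  Group 2: 'b' x 1 (positions 3-3)
  Group 3: 'e' x 5 (positions 4-8)
Total groups: 3

3


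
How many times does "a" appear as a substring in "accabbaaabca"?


Searching for "a" in "accabbaaabca"
Scanning each position:
  Position 0: "a" => MATCH
  Position 1: "c" => no
  Position 2: "c" => no
  Position 3: "a" => MATCH
  Position 4: "b" => no
  Position 5: "b" => no
  Position 6: "a" => MATCH
  Position 7: "a" => MATCH
  Position 8: "a" => MATCH
  Position 9: "b" => no
  Position 10: "c" => no
  Position 11: "a" => MATCH
Total occurrences: 6

6


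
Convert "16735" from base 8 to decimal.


Input: "16735" in base 8
Positional expansion:
  Digit '1' (value 1) x 8^4 = 4096
  Digit '6' (value 6) x 8^3 = 3072
  Digit '7' (value 7) x 8^2 = 448
  Digit '3' (value 3) x 8^1 = 24
  Digit '5' (value 5) x 8^0 = 5
Sum = 7645

7645


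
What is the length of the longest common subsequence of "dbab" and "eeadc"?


LCS of "dbab" and "eeadc"
DP table:
           e    e    a    d    c
      0    0    0    0    0    0
  d   0    0    0    0    1    1
  b   0    0    0    0    1    1
  a   0    0    0    1    1    1
  b   0    0    0    1    1    1
LCS length = dp[4][5] = 1

1


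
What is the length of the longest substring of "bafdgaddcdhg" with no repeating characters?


Input: "bafdgaddcdhg"
Sliding window (track last position of each char):
  Position 0 ('b'): window [0,0] length 1 -- new best
  Position 1 ('a'): window [0,1] length 2 -- new best
  Position 2 ('f'): window [0,2] length 3 -- new best
  Position 3 ('d'): window [0,3] length 4 -- new best
  Position 4 ('g'): window [0,4] length 5 -- new best
  Position 5 ('a'): repeat (last at 1), move window start to 2
  Position 5 ('a'): window [2,5] length 4
  Position 6 ('d'): repeat (last at 3), move window start to 4
  Position 6 ('d'): window [4,6] length 3
  Position 7 ('d'): repeat (last at 6), move window start to 7
  Position 7 ('d'): window [7,7] length 1
  Position 8 ('c'): window [7,8] length 2
  Position 9 ('d'): repeat (last at 7), move window start to 8
  Position 9 ('d'): window [8,9] length 2
  Position 10 ('h'): window [8,10] length 3
  Position 11 ('g'): window [8,11] length 4
Longest substring with no repeats: "bafdg" with length 5

5


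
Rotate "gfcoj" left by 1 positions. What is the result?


Input: "gfcoj", rotate left by 1
First 1 characters: "g"
Remaining characters: "fcoj"
Concatenate remaining + first: "fcoj" + "g" = "fcojg"

fcojg


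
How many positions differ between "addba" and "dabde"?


Comparing "addba" and "dabde" position by position:
  Position 0: 'a' vs 'd' => DIFFER
  Position 1: 'd' vs 'a' => DIFFER
  Position 2: 'd' vs 'b' => DIFFER
  Position 3: 'b' vs 'd' => DIFFER
  Position 4: 'a' vs 'e' => DIFFER
Positions that differ: 5

5


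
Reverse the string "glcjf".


Input: glcjf
Reading characters right to left:
  Position 4: 'f'
  Position 3: 'j'
  Position 2: 'c'
  Position 1: 'l'
  Position 0: 'g'
Reversed: fjclg

fjclg


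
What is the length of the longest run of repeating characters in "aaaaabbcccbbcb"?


Input: "aaaaabbcccbbcb"
Scanning for longest run:
  Position 1 ('a'): continues run of 'a', length=2
  Position 2 ('a'): continues run of 'a', length=3
  Position 3 ('a'): continues run of 'a', length=4
  Position 4 ('a'): continues run of 'a', length=5
  Position 5 ('b'): new char, reset run to 1
  Position 6 ('b'): continues run of 'b', length=2
  Position 7 ('c'): new char, reset run to 1
  Position 8 ('c'): continues run of 'c', length=2
  Position 9 ('c'): continues run of 'c', length=3
  Position 10 ('b'): new char, reset run to 1
  Position 11 ('b'): continues run of 'b', length=2
  Position 12 ('c'): new char, reset run to 1
  Position 13 ('b'): new char, reset run to 1
Longest run: 'a' with length 5

5


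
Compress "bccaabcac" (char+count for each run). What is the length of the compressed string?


Input: bccaabcac
Runs:
  'b' x 1 => "b1"
  'c' x 2 => "c2"
  'a' x 2 => "a2"
  'b' x 1 => "b1"
  'c' x 1 => "c1"
  'a' x 1 => "a1"
  'c' x 1 => "c1"
Compressed: "b1c2a2b1c1a1c1"
Compressed length: 14

14


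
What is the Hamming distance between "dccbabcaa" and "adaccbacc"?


Comparing "dccbabcaa" and "adaccbacc" position by position:
  Position 0: 'd' vs 'a' => differ
  Position 1: 'c' vs 'd' => differ
  Position 2: 'c' vs 'a' => differ
  Position 3: 'b' vs 'c' => differ
  Position 4: 'a' vs 'c' => differ
  Position 5: 'b' vs 'b' => same
  Position 6: 'c' vs 'a' => differ
  Position 7: 'a' vs 'c' => differ
  Position 8: 'a' vs 'c' => differ
Total differences (Hamming distance): 8

8


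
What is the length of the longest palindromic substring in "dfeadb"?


Input: "dfeadb"
Checking substrings for palindromes:
  No multi-char palindromic substrings found
Longest palindromic substring: "d" with length 1

1


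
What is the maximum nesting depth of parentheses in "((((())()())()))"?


Input: "((((())()())()))"
Tracking depth:
  Position 0 '(': depth becomes 1
  Position 1 '(': depth becomes 2
  Position 2 '(': depth becomes 3
  Position 3 '(': depth becomes 4
  Position 4 '(': depth becomes 5
  Position 5 ')': depth becomes 4
  Position 6 ')': depth becomes 3
  Position 7 '(': depth becomes 4
  Position 8 ')': depth becomes 3
  Position 9 '(': depth becomes 4
  Position 10 ')': depth becomes 3
  Position 11 ')': depth becomes 2
  Position 12 '(': depth becomes 3
  Position 13 ')': depth becomes 2
  Position 14 ')': depth becomes 1
  Position 15 ')': depth becomes 0
Maximum depth reached: 5

5
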